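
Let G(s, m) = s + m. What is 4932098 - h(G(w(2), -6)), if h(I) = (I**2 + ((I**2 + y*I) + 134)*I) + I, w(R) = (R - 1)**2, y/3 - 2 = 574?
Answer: 4889673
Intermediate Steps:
y = 1728 (y = 6 + 3*574 = 6 + 1722 = 1728)
w(R) = (-1 + R)**2
G(s, m) = m + s
h(I) = I + I**2 + I*(134 + I**2 + 1728*I) (h(I) = (I**2 + ((I**2 + 1728*I) + 134)*I) + I = (I**2 + (134 + I**2 + 1728*I)*I) + I = (I**2 + I*(134 + I**2 + 1728*I)) + I = I + I**2 + I*(134 + I**2 + 1728*I))
4932098 - h(G(w(2), -6)) = 4932098 - (-6 + (-1 + 2)**2)*(135 + (-6 + (-1 + 2)**2)**2 + 1729*(-6 + (-1 + 2)**2)) = 4932098 - (-6 + 1**2)*(135 + (-6 + 1**2)**2 + 1729*(-6 + 1**2)) = 4932098 - (-6 + 1)*(135 + (-6 + 1)**2 + 1729*(-6 + 1)) = 4932098 - (-5)*(135 + (-5)**2 + 1729*(-5)) = 4932098 - (-5)*(135 + 25 - 8645) = 4932098 - (-5)*(-8485) = 4932098 - 1*42425 = 4932098 - 42425 = 4889673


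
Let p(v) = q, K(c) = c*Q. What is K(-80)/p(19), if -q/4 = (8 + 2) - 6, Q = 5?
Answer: 25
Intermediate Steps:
K(c) = 5*c (K(c) = c*5 = 5*c)
q = -16 (q = -4*((8 + 2) - 6) = -4*(10 - 6) = -4*4 = -16)
p(v) = -16
K(-80)/p(19) = (5*(-80))/(-16) = -400*(-1/16) = 25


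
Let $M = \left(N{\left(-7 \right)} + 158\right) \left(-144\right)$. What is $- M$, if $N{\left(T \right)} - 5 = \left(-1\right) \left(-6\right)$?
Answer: $24336$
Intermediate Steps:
$N{\left(T \right)} = 11$ ($N{\left(T \right)} = 5 - -6 = 5 + 6 = 11$)
$M = -24336$ ($M = \left(11 + 158\right) \left(-144\right) = 169 \left(-144\right) = -24336$)
$- M = \left(-1\right) \left(-24336\right) = 24336$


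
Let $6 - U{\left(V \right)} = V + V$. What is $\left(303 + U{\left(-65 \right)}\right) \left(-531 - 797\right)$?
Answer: $-582992$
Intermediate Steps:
$U{\left(V \right)} = 6 - 2 V$ ($U{\left(V \right)} = 6 - \left(V + V\right) = 6 - 2 V$)
$\left(303 + U{\left(-65 \right)}\right) \left(-531 - 797\right) = \left(303 + \left(6 - -130\right)\right) \left(-531 - 797\right) = \left(303 + \left(6 + 130\right)\right) \left(-1328\right) = \left(303 + 136\right) \left(-1328\right) = 439 \left(-1328\right) = -582992$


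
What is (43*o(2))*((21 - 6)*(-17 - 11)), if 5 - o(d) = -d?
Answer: -126420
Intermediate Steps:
o(d) = 5 + d (o(d) = 5 - (-1)*d = 5 + d)
(43*o(2))*((21 - 6)*(-17 - 11)) = (43*(5 + 2))*((21 - 6)*(-17 - 11)) = (43*7)*(15*(-28)) = 301*(-420) = -126420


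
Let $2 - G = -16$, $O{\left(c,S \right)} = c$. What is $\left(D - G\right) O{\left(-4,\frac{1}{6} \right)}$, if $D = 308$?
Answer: $-1160$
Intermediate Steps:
$G = 18$ ($G = 2 - -16 = 2 + 16 = 18$)
$\left(D - G\right) O{\left(-4,\frac{1}{6} \right)} = \left(308 - 18\right) \left(-4\right) = 290 \left(-4\right) = -1160$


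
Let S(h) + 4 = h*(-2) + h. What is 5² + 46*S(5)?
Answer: -389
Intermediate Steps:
S(h) = -4 - h (S(h) = -4 + (h*(-2) + h) = -4 + (-2*h + h) = -4 - h)
5² + 46*S(5) = 5² + 46*(-4 - 1*5) = 25 + 46*(-4 - 5) = 25 + 46*(-9) = 25 - 414 = -389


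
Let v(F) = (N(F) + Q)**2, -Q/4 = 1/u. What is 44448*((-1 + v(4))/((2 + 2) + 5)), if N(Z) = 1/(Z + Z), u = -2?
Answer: 34725/2 ≈ 17363.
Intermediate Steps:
N(Z) = 1/(2*Z)
Q = 2 (Q = -4/(-2) = -4*(-1/2) = 2)
v(F) = (2 + 1/(2*F))**2 (v(F) = (1/(2*F) + 2)**2 = (2 + 1/(2*F))**2)
44448*((-1 + v(4))/((2 + 2) + 5)) = 44448*((-1 + (1/4)*(1 + 4*4)**2/4**2)/((2 + 2) + 5)) = 44448*((-1 + (1/4)*(1/16)*(1 + 16)**2)/(4 + 5)) = 44448*((-1 + (1/4)*(1/16)*17**2)/9) = 44448*((-1 + (1/4)*(1/16)*289)*(1/9)) = 44448*((-1 + 289/64)*(1/9)) = 44448*((225/64)*(1/9)) = 44448*(25/64) = 34725/2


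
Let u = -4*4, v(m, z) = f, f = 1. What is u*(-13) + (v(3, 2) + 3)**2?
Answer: 224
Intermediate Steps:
v(m, z) = 1
u = -16
u*(-13) + (v(3, 2) + 3)**2 = -16*(-13) + (1 + 3)**2 = 208 + 4**2 = 208 + 16 = 224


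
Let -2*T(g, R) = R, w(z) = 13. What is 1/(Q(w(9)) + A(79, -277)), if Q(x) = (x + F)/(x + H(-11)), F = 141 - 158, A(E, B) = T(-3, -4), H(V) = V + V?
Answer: 9/22 ≈ 0.40909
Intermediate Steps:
H(V) = 2*V
T(g, R) = -R/2
A(E, B) = 2 (A(E, B) = -½*(-4) = 2)
F = -17
Q(x) = (-17 + x)/(-22 + x) (Q(x) = (x - 17)/(x + 2*(-11)) = (-17 + x)/(x - 22) = (-17 + x)/(-22 + x))
1/(Q(w(9)) + A(79, -277)) = 1/((-17 + 13)/(-22 + 13) + 2) = 1/(-4/(-9) + 2) = 1/(-⅑*(-4) + 2) = 1/(4/9 + 2) = 1/(22/9) = 9/22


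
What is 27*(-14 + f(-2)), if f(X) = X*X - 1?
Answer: -297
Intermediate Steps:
f(X) = -1 + X**2 (f(X) = X**2 - 1 = -1 + X**2)
27*(-14 + f(-2)) = 27*(-14 + (-1 + (-2)**2)) = 27*(-14 + (-1 + 4)) = 27*(-14 + 3) = 27*(-11) = -297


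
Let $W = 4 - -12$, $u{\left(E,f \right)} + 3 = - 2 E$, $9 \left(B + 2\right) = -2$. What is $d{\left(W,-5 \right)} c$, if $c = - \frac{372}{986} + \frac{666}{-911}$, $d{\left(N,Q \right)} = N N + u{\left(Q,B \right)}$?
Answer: $- \frac{130917192}{449123} \approx -291.5$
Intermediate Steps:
$B = - \frac{20}{9}$ ($B = -2 + \frac{1}{9} \left(-2\right) = -2 - \frac{2}{9} = - \frac{20}{9} \approx -2.2222$)
$u{\left(E,f \right)} = -3 - 2 E$
$W = 16$ ($W = 4 + 12 = 16$)
$d{\left(N,Q \right)} = -3 + N^{2} - 2 Q$ ($d{\left(N,Q \right)} = N N - \left(3 + 2 Q\right) = N^{2} - \left(3 + 2 Q\right) = -3 + N^{2} - 2 Q$)
$c = - \frac{497784}{449123}$ ($c = \left(-372\right) \frac{1}{986} + 666 \left(- \frac{1}{911}\right) = - \frac{186}{493} - \frac{666}{911} = - \frac{497784}{449123} \approx -1.1083$)
$d{\left(W,-5 \right)} c = \left(-3 + 16^{2} - -10\right) \left(- \frac{497784}{449123}\right) = \left(-3 + 256 + 10\right) \left(- \frac{497784}{449123}\right) = 263 \left(- \frac{497784}{449123}\right) = - \frac{130917192}{449123}$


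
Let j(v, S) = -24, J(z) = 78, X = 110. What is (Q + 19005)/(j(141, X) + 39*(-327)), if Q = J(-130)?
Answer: -6361/4259 ≈ -1.4935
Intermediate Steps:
Q = 78
(Q + 19005)/(j(141, X) + 39*(-327)) = (78 + 19005)/(-24 + 39*(-327)) = 19083/(-24 - 12753) = 19083/(-12777) = 19083*(-1/12777) = -6361/4259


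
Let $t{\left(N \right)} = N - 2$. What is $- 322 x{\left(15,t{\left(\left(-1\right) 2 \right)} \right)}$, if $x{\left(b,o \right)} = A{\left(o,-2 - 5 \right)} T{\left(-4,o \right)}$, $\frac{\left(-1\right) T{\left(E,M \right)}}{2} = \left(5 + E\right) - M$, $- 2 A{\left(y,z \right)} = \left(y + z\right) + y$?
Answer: $24150$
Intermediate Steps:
$t{\left(N \right)} = -2 + N$ ($t{\left(N \right)} = N - 2 = -2 + N$)
$A{\left(y,z \right)} = - y - \frac{z}{2}$ ($A{\left(y,z \right)} = - \frac{\left(y + z\right) + y}{2} = - \frac{z + 2 y}{2} = - y - \frac{z}{2}$)
$T{\left(E,M \right)} = -10 - 2 E + 2 M$ ($T{\left(E,M \right)} = - 2 \left(\left(5 + E\right) - M\right) = - 2 \left(5 + E - M\right) = -10 - 2 E + 2 M$)
$x{\left(b,o \right)} = \left(-2 + 2 o\right) \left(\frac{7}{2} - o\right)$ ($x{\left(b,o \right)} = \left(- o - \frac{-2 - 5}{2}\right) \left(-10 - -8 + 2 o\right) = \left(- o - - \frac{7}{2}\right) \left(-10 + 8 + 2 o\right) = \left(- o + \frac{7}{2}\right) \left(-2 + 2 o\right) = \left(\frac{7}{2} - o\right) \left(-2 + 2 o\right) = \left(-2 + 2 o\right) \left(\frac{7}{2} - o\right)$)
$- 322 x{\left(15,t{\left(\left(-1\right) 2 \right)} \right)} = - 322 \left(- \left(-1 - 4\right) \left(-7 + 2 \left(-2 - 2\right)\right)\right) = - 322 \left(- \left(-1 - 4\right) \left(-7 + 2 \left(-4\right)\right)\right) = - 322 \left(\left(-1\right) \left(-5\right) \left(-7 - 8\right)\right) = - 322 \left(\left(-1\right) \left(-5\right) \left(-15\right)\right) = \left(-322\right) \left(-75\right) = 24150$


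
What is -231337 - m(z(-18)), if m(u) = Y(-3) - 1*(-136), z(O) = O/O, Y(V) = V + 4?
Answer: -231474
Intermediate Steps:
Y(V) = 4 + V
z(O) = 1
m(u) = 137 (m(u) = (4 - 3) - 1*(-136) = 1 + 136 = 137)
-231337 - m(z(-18)) = -231337 - 1*137 = -231337 - 137 = -231474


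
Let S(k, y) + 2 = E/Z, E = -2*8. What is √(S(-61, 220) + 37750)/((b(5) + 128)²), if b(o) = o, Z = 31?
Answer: 2*√9068833/548359 ≈ 0.010983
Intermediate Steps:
E = -16
S(k, y) = -78/31 (S(k, y) = -2 - 16/31 = -78/31)
√(S(-61, 220) + 37750)/((b(5) + 128)²) = √(-78/31 + 37750)/((5 + 128)²) = √(1170172/31)/(133²) = (2*√9068833/31)/17689 = (2*√9068833/31)*(1/17689) = 2*√9068833/548359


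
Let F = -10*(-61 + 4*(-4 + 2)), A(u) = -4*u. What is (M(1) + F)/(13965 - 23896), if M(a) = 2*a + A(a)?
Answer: -688/9931 ≈ -0.069278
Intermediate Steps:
M(a) = -2*a (M(a) = 2*a - 4*a = -2*a)
F = 690 (F = -10*(-61 + 4*(-2)) = -10*(-61 - 8) = -10*(-69) = 690)
(M(1) + F)/(13965 - 23896) = (-2*1 + 690)/(13965 - 23896) = (-2 + 690)/(-9931) = 688*(-1/9931) = -688/9931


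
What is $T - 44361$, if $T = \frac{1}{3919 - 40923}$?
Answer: $- \frac{1641534445}{37004} \approx -44361.0$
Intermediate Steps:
$T = - \frac{1}{37004}$ ($T = \frac{1}{-37004} = - \frac{1}{37004} \approx -2.7024 \cdot 10^{-5}$)
$T - 44361 = - \frac{1}{37004} - 44361 = - \frac{1641534445}{37004}$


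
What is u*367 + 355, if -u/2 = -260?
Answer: 191195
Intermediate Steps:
u = 520 (u = -2*(-260) = 520)
u*367 + 355 = 520*367 + 355 = 190840 + 355 = 191195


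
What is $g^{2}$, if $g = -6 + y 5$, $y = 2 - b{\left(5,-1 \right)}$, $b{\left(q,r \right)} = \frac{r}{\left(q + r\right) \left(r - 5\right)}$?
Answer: $\frac{8281}{576} \approx 14.377$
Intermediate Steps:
$b{\left(q,r \right)} = \frac{r}{\left(-5 + r\right) \left(q + r\right)}$ ($b{\left(q,r \right)} = \frac{r}{\left(q + r\right) \left(-5 + r\right)} = \frac{r}{\left(-5 + r\right) \left(q + r\right)}$)
$y = \frac{47}{24}$ ($y = 2 - - \frac{1}{\left(-1\right)^{2} - 25 - -5 + 5 \left(-1\right)} = 2 - - \frac{1}{1 - 25 + 5 - 5} = 2 - - \frac{1}{-24} = 2 - \left(-1\right) \left(- \frac{1}{24}\right) = 2 - \frac{1}{24} = \frac{47}{24} \approx 1.9583$)
$g = \frac{91}{24}$ ($g = -6 + \frac{47}{24} \cdot 5 = -6 + \frac{235}{24} = \frac{91}{24} \approx 3.7917$)
$g^{2} = \left(\frac{91}{24}\right)^{2} = \frac{8281}{576}$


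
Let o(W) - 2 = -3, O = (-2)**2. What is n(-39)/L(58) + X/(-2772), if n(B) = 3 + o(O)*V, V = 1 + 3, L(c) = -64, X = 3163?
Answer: -49915/44352 ≈ -1.1254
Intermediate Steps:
O = 4
o(W) = -1 (o(W) = 2 - 3 = -1)
V = 4
n(B) = -1 (n(B) = 3 - 1*4 = 3 - 4 = -1)
n(-39)/L(58) + X/(-2772) = -1/(-64) + 3163/(-2772) = -1*(-1/64) + 3163*(-1/2772) = 1/64 - 3163/2772 = -49915/44352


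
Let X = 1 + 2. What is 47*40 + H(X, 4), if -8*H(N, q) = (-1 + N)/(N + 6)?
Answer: 67679/36 ≈ 1880.0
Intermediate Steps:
X = 3
H(N, q) = -(-1 + N)/(8*(6 + N)) (H(N, q) = -(-1 + N)/(8*(N + 6)) = -(-1 + N)/(8*(6 + N)))
47*40 + H(X, 4) = 47*40 + (1 - 1*3)/(8*(6 + 3)) = 1880 + (1/8)*(1 - 3)/9 = 1880 + (1/8)*(1/9)*(-2) = 1880 - 1/36 = 67679/36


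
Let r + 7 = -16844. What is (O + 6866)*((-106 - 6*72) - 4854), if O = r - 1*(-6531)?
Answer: 18623968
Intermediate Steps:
r = -16851 (r = -7 - 16844 = -16851)
O = -10320 (O = -16851 - 1*(-6531) = -16851 + 6531 = -10320)
(O + 6866)*((-106 - 6*72) - 4854) = (-10320 + 6866)*((-106 - 6*72) - 4854) = -3454*((-106 - 432) - 4854) = -3454*(-538 - 4854) = -3454*(-5392) = 18623968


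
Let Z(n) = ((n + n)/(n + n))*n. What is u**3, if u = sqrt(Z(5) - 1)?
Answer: 8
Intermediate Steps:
Z(n) = n (Z(n) = ((2*n)/((2*n)))*n = ((2*n)*(1/(2*n)))*n = 1*n = n)
u = 2 (u = sqrt(5 - 1) = sqrt(4) = 2)
u**3 = 2**3 = 8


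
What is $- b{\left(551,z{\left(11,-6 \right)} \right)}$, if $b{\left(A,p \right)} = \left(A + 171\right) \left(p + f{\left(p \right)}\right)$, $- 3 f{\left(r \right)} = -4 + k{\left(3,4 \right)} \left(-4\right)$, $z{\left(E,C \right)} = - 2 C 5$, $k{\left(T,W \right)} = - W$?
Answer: $-40432$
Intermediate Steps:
$z{\left(E,C \right)} = - 10 C$
$f{\left(r \right)} = -4$ ($f{\left(r \right)} = - \frac{-4 + \left(-1\right) 4 \left(-4\right)}{3} = - \frac{-4 - -16}{3} = - \frac{-4 + 16}{3} = \left(- \frac{1}{3}\right) 12 = -4$)
$b{\left(A,p \right)} = \left(-4 + p\right) \left(171 + A\right)$ ($b{\left(A,p \right)} = \left(A + 171\right) \left(p - 4\right) = \left(171 + A\right) \left(-4 + p\right) = \left(-4 + p\right) \left(171 + A\right)$)
$- b{\left(551,z{\left(11,-6 \right)} \right)} = - (-684 - 2204 + 171 \left(\left(-10\right) \left(-6\right)\right) + 551 \left(\left(-10\right) \left(-6\right)\right)) = - (-684 - 2204 + 171 \cdot 60 + 551 \cdot 60) = - (-684 - 2204 + 10260 + 33060) = \left(-1\right) 40432 = -40432$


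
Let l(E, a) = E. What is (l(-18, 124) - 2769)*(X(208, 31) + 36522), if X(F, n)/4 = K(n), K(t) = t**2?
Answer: -112500042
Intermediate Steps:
X(F, n) = 4*n**2
(l(-18, 124) - 2769)*(X(208, 31) + 36522) = (-18 - 2769)*(4*31**2 + 36522) = -2787*(4*961 + 36522) = -2787*(3844 + 36522) = -2787*40366 = -112500042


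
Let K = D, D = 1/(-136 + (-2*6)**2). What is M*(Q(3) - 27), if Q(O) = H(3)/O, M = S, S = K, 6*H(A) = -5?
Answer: -491/144 ≈ -3.4097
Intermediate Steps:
H(A) = -5/6 (H(A) = (1/6)*(-5) = -5/6)
D = 1/8 (D = 1/(-136 + (-12)**2) = 1/(-136 + 144) = 1/8 ≈ 0.12500)
K = 1/8 ≈ 0.12500
S = 1/8 ≈ 0.12500
M = 1/8 ≈ 0.12500
Q(O) = -5/(6*O)
M*(Q(3) - 27) = (-5/6/3 - 27)/8 = (-5/6*1/3 - 27)/8 = (-5/18 - 27)/8 = (1/8)*(-491/18) = -491/144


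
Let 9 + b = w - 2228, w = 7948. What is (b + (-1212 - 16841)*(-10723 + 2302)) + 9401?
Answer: 152039425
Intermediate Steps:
b = 5711 (b = -9 + (7948 - 2228) = -9 + 5720 = 5711)
(b + (-1212 - 16841)*(-10723 + 2302)) + 9401 = (5711 + (-1212 - 16841)*(-10723 + 2302)) + 9401 = (5711 - 18053*(-8421)) + 9401 = (5711 + 152024313) + 9401 = 152030024 + 9401 = 152039425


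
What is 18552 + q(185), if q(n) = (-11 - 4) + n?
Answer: 18722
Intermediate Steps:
q(n) = -15 + n
18552 + q(185) = 18552 + (-15 + 185) = 18552 + 170 = 18722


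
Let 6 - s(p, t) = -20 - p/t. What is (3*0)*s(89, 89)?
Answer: 0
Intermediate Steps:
s(p, t) = 26 + p/t (s(p, t) = 6 - (-20 - p/t) = 6 + (20 + p/t) = 26 + p/t)
(3*0)*s(89, 89) = (3*0)*(26 + 89/89) = 0*(26 + 89*(1/89)) = 0*(26 + 1) = 0*27 = 0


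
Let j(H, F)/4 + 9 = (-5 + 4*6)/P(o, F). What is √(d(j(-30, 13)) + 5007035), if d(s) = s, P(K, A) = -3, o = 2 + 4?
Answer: √45062763/3 ≈ 2237.6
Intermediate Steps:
o = 6
j(H, F) = -184/3 (j(H, F) = -36 + 4*((-5 + 4*6)/(-3)) = -36 + 4*((-5 + 24)*(-⅓)) = -36 + 4*(19*(-⅓)) = -36 + 4*(-19/3) = -36 - 76/3 = -184/3)
√(d(j(-30, 13)) + 5007035) = √(-184/3 + 5007035) = √(15020921/3) = √45062763/3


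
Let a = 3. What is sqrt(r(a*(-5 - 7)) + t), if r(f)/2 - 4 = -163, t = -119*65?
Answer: I*sqrt(8053) ≈ 89.739*I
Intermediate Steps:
t = -7735
r(f) = -318 (r(f) = 8 + 2*(-163) = 8 - 326 = -318)
sqrt(r(a*(-5 - 7)) + t) = sqrt(-318 - 7735) = sqrt(-8053) = I*sqrt(8053)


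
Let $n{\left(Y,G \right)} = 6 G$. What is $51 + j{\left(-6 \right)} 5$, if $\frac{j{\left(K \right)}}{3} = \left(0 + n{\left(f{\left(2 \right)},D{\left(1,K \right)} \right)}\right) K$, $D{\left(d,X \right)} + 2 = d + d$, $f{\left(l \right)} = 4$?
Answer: $51$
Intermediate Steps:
$D{\left(d,X \right)} = -2 + 2 d$ ($D{\left(d,X \right)} = -2 + \left(d + d\right) = -2 + 2 d$)
$j{\left(K \right)} = 0$ ($j{\left(K \right)} = 3 \left(0 + 6 \left(-2 + 2 \cdot 1\right)\right) K = 3 \left(0 + 6 \left(-2 + 2\right)\right) K = 3 \left(0 + 6 \cdot 0\right) K = 3 \left(0 + 0\right) K = 3 \cdot 0 K = 3 \cdot 0 = 0$)
$51 + j{\left(-6 \right)} 5 = 51 + 0 \cdot 5 = 51 + 0 = 51$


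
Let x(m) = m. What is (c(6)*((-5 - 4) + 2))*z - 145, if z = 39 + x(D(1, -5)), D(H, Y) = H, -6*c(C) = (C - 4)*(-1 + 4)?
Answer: 135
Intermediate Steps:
c(C) = 2 - C/2 (c(C) = -(C - 4)*(-1 + 4)/6 = -(-4 + C)*3/6 = -(-12 + 3*C)/6 = 2 - C/2)
z = 40 (z = 39 + 1 = 40)
(c(6)*((-5 - 4) + 2))*z - 145 = ((2 - ½*6)*((-5 - 4) + 2))*40 - 145 = ((2 - 3)*(-9 + 2))*40 - 145 = -1*(-7)*40 - 145 = 7*40 - 145 = 280 - 145 = 135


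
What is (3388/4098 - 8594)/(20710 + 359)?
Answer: -17607412/43170381 ≈ -0.40786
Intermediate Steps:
(3388/4098 - 8594)/(20710 + 359) = (3388*(1/4098) - 8594)/21069 = (1694/2049 - 8594)*(1/21069) = -17607412/2049*1/21069 = -17607412/43170381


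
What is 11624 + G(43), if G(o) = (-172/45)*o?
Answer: 515684/45 ≈ 11460.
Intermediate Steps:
G(o) = -172*o/45 (G(o) = (-172*1/45)*o = -172*o/45)
11624 + G(43) = 11624 - 172/45*43 = 11624 - 7396/45 = 515684/45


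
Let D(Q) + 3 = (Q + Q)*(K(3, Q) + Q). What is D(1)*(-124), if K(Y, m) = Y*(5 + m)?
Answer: -4340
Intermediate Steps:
D(Q) = -3 + 2*Q*(15 + 4*Q) (D(Q) = -3 + (Q + Q)*(3*(5 + Q) + Q) = -3 + (2*Q)*((15 + 3*Q) + Q) = -3 + (2*Q)*(15 + 4*Q) = -3 + 2*Q*(15 + 4*Q))
D(1)*(-124) = (-3 + 8*1**2 + 30*1)*(-124) = (-3 + 8*1 + 30)*(-124) = (-3 + 8 + 30)*(-124) = 35*(-124) = -4340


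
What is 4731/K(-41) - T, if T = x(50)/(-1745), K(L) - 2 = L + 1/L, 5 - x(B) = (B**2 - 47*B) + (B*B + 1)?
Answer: -68542599/558400 ≈ -122.75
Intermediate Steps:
x(B) = 4 - 2*B**2 + 47*B (x(B) = 5 - ((B**2 - 47*B) + (B*B + 1)) = 5 - ((B**2 - 47*B) + (B**2 + 1)) = 5 - ((B**2 - 47*B) + (1 + B**2)) = 5 - (1 - 47*B + 2*B**2) = 5 + (-1 - 2*B**2 + 47*B) = 4 - 2*B**2 + 47*B)
K(L) = 2 + L + 1/L (K(L) = 2 + (L + 1/L) = 2 + L + 1/L)
T = 2646/1745 (T = (4 - 2*50**2 + 47*50)/(-1745) = (4 - 2*2500 + 2350)*(-1/1745) = (4 - 5000 + 2350)*(-1/1745) = -2646*(-1/1745) = 2646/1745 ≈ 1.5163)
4731/K(-41) - T = 4731/(2 - 41 + 1/(-41)) - 1*2646/1745 = 4731/(2 - 41 - 1/41) - 2646/1745 = 4731/(-1600/41) - 2646/1745 = 4731*(-41/1600) - 2646/1745 = -193971/1600 - 2646/1745 = -68542599/558400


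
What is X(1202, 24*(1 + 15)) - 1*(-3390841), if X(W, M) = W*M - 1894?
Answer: 3850515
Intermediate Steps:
X(W, M) = -1894 + M*W (X(W, M) = M*W - 1894 = -1894 + M*W)
X(1202, 24*(1 + 15)) - 1*(-3390841) = (-1894 + (24*(1 + 15))*1202) - 1*(-3390841) = (-1894 + (24*16)*1202) + 3390841 = (-1894 + 384*1202) + 3390841 = (-1894 + 461568) + 3390841 = 459674 + 3390841 = 3850515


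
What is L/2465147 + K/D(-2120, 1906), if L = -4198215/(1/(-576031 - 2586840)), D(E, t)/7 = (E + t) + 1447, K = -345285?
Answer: 12733902988414480/2364075973 ≈ 5.3864e+6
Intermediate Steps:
D(E, t) = 10129 + 7*E + 7*t (D(E, t) = 7*((E + t) + 1447) = 7*(1447 + E + t) = 10129 + 7*E + 7*t)
L = 13278412475265 (L = -4198215/(1/(-3162871)) = -4198215/(-1/3162871) = -4198215*(-3162871) = 13278412475265)
L/2465147 + K/D(-2120, 1906) = 13278412475265/2465147 - 345285/(10129 + 7*(-2120) + 7*1906) = 13278412475265*(1/2465147) - 345285/(10129 - 14840 + 13342) = 13278412475265/2465147 - 345285/8631 = 13278412475265/2465147 - 345285*1/8631 = 13278412475265/2465147 - 38365/959 = 12733902988414480/2364075973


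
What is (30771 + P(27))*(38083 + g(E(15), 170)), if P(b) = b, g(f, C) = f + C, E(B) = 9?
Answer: 1178393076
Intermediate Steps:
g(f, C) = C + f
(30771 + P(27))*(38083 + g(E(15), 170)) = (30771 + 27)*(38083 + (170 + 9)) = 30798*(38083 + 179) = 30798*38262 = 1178393076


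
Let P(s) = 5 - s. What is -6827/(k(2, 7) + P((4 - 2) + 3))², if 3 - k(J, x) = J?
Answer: -6827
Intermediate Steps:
k(J, x) = 3 - J
-6827/(k(2, 7) + P((4 - 2) + 3))² = -6827/((3 - 1*2) + (5 - ((4 - 2) + 3)))² = -6827/((3 - 2) + (5 - (2 + 3)))² = -6827/(1 + (5 - 1*5))² = -6827/(1 + (5 - 5))² = -6827/(1 + 0)² = -6827/(1²) = -6827/1 = -6827*1 = -6827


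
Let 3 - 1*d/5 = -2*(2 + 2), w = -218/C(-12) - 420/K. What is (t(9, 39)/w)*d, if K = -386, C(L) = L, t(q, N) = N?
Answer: 225810/2027 ≈ 111.40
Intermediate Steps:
w = 22297/1158 (w = -218/(-12) - 420/(-386) = -218*(-1/12) - 420*(-1/386) = 109/6 + 210/193 = 22297/1158 ≈ 19.255)
d = 55 (d = 15 - (-10)*(2 + 2) = 15 - (-10)*4 = 15 - 5*(-8) = 15 + 40 = 55)
(t(9, 39)/w)*d = (39/(22297/1158))*55 = (39*(1158/22297))*55 = (45162/22297)*55 = 225810/2027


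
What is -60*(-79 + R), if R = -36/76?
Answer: 90600/19 ≈ 4768.4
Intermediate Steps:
R = -9/19 (R = -36*1/76 = -9/19 ≈ -0.47368)
-60*(-79 + R) = -60*(-79 - 9/19) = -60*(-1510/19) = 90600/19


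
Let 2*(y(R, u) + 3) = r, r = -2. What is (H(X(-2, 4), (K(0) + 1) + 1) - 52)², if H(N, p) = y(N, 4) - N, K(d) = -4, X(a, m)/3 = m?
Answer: 4624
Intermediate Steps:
y(R, u) = -4 (y(R, u) = -3 + (½)*(-2) = -3 - 1 = -4)
X(a, m) = 3*m
H(N, p) = -4 - N
(H(X(-2, 4), (K(0) + 1) + 1) - 52)² = ((-4 - 3*4) - 52)² = ((-4 - 1*12) - 52)² = ((-4 - 12) - 52)² = (-16 - 52)² = (-68)² = 4624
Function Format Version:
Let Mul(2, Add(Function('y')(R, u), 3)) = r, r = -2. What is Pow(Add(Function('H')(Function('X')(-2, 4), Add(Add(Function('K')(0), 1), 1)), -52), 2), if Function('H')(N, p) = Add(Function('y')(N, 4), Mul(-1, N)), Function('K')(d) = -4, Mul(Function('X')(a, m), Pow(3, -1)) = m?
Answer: 4624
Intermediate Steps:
Function('y')(R, u) = -4 (Function('y')(R, u) = Add(-3, Mul(Rational(1, 2), -2)) = Add(-3, -1) = -4)
Function('X')(a, m) = Mul(3, m)
Function('H')(N, p) = Add(-4, Mul(-1, N))
Pow(Add(Function('H')(Function('X')(-2, 4), Add(Add(Function('K')(0), 1), 1)), -52), 2) = Pow(Add(Add(-4, Mul(-1, Mul(3, 4))), -52), 2) = Pow(Add(Add(-4, Mul(-1, 12)), -52), 2) = Pow(Add(Add(-4, -12), -52), 2) = Pow(Add(-16, -52), 2) = Pow(-68, 2) = 4624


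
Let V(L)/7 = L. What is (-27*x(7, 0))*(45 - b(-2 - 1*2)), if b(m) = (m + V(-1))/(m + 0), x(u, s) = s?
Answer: 0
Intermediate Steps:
V(L) = 7*L
b(m) = (-7 + m)/m (b(m) = (m + 7*(-1))/(m + 0) = (m - 7)/m = (-7 + m)/m)
(-27*x(7, 0))*(45 - b(-2 - 1*2)) = (-27*0)*(45 - (-7 + (-2 - 1*2))/(-2 - 1*2)) = 0*(45 - (-7 + (-2 - 2))/(-2 - 2)) = 0*(45 - (-7 - 4)/(-4)) = 0*(45 - (-1)*(-11)/4) = 0*(45 - 1*11/4) = 0*(45 - 11/4) = 0*(169/4) = 0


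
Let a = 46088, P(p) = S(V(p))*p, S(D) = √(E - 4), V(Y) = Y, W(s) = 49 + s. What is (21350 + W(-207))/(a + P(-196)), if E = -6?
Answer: 4360254/9484321 + 2649*I*√10/1354903 ≈ 0.45973 + 0.0061826*I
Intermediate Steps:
S(D) = I*√10 (S(D) = √(-6 - 4) = √(-10) = I*√10)
P(p) = I*p*√10 (P(p) = (I*√10)*p = I*p*√10)
(21350 + W(-207))/(a + P(-196)) = (21350 + (49 - 207))/(46088 + I*(-196)*√10) = (21350 - 158)/(46088 - 196*I*√10) = 21192/(46088 - 196*I*√10)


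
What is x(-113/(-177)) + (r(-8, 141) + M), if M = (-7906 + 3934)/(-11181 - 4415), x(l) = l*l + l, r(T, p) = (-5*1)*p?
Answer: -85958118628/122151771 ≈ -703.70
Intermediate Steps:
r(T, p) = -5*p
x(l) = l + l² (x(l) = l² + l = l + l²)
M = 993/3899 (M = -3972/(-15596) = -3972*(-1/15596) = 993/3899 ≈ 0.25468)
x(-113/(-177)) + (r(-8, 141) + M) = (-113/(-177))*(1 - 113/(-177)) + (-5*141 + 993/3899) = (-113*(-1/177))*(1 - 113*(-1/177)) + (-705 + 993/3899) = 113*(1 + 113/177)/177 - 2747802/3899 = (113/177)*(290/177) - 2747802/3899 = 32770/31329 - 2747802/3899 = -85958118628/122151771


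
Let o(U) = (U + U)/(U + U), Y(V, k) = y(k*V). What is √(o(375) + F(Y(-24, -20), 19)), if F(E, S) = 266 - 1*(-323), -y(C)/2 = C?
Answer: √590 ≈ 24.290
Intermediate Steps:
y(C) = -2*C
Y(V, k) = -2*V*k (Y(V, k) = -2*k*V = -2*V*k)
o(U) = 1 (o(U) = (2*U)/((2*U)) = (2*U)*(1/(2*U)) = 1)
F(E, S) = 589 (F(E, S) = 266 + 323 = 589)
√(o(375) + F(Y(-24, -20), 19)) = √(1 + 589) = √590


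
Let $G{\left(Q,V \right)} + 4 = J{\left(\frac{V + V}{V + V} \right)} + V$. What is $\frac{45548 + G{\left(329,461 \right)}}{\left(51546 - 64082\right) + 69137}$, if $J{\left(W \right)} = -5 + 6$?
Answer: $\frac{46006}{56601} \approx 0.81281$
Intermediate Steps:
$J{\left(W \right)} = 1$
$G{\left(Q,V \right)} = -3 + V$ ($G{\left(Q,V \right)} = -4 + \left(1 + V\right) = -3 + V$)
$\frac{45548 + G{\left(329,461 \right)}}{\left(51546 - 64082\right) + 69137} = \frac{45548 + \left(-3 + 461\right)}{\left(51546 - 64082\right) + 69137} = \frac{45548 + 458}{\left(51546 - 64082\right) + 69137} = \frac{46006}{-12536 + 69137} = \frac{46006}{56601}$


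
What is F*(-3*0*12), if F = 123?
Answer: 0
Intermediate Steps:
F*(-3*0*12) = 123*(-3*0*12) = 123*(0*12) = 123*0 = 0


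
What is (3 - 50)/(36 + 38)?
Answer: -47/74 ≈ -0.63513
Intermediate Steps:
(3 - 50)/(36 + 38) = -47/74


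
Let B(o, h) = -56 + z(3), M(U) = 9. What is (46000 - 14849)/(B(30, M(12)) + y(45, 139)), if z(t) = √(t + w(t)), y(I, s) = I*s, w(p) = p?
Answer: 193105049/38427595 - 31151*√6/38427595 ≈ 5.0232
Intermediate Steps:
z(t) = √2*√t (z(t) = √(t + t) = √(2*t) = √2*√t)
B(o, h) = -56 + √6 (B(o, h) = -56 + √2*√3 = -56 + √6)
(46000 - 14849)/(B(30, M(12)) + y(45, 139)) = (46000 - 14849)/((-56 + √6) + 45*139) = 31151/((-56 + √6) + 6255) = 31151/(6199 + √6)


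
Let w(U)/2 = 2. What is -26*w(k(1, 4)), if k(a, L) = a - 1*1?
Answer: -104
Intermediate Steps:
k(a, L) = -1 + a (k(a, L) = a - 1 = -1 + a)
w(U) = 4 (w(U) = 2*2 = 4)
-26*w(k(1, 4)) = -26*4 = -104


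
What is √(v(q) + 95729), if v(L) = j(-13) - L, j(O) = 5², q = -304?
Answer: √96058 ≈ 309.93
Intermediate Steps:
j(O) = 25
v(L) = 25 - L
√(v(q) + 95729) = √((25 - 1*(-304)) + 95729) = √((25 + 304) + 95729) = √(329 + 95729) = √96058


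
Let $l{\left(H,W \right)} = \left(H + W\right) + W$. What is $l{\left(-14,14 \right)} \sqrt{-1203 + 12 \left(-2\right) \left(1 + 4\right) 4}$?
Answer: $42 i \sqrt{187} \approx 574.34 i$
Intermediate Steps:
$l{\left(H,W \right)} = H + 2 W$
$l{\left(-14,14 \right)} \sqrt{-1203 + 12 \left(-2\right) \left(1 + 4\right) 4} = \left(-14 + 2 \cdot 14\right) \sqrt{-1203 + 12 \left(-2\right) \left(1 + 4\right) 4} = \left(-14 + 28\right) \sqrt{-1203 - 24 \cdot 5 \cdot 4} = 14 \sqrt{-1203 - 480} = 14 \sqrt{-1683} = 14 \cdot 3 i \sqrt{187} = 42 i \sqrt{187}$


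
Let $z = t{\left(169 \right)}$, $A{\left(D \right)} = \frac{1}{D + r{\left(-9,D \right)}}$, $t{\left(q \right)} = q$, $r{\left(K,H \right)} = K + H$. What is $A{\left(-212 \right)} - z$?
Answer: $- \frac{73178}{433} \approx -169.0$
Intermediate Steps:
$r{\left(K,H \right)} = H + K$
$A{\left(D \right)} = \frac{1}{-9 + 2 D}$ ($A{\left(D \right)} = \frac{1}{D + \left(D - 9\right)} = \frac{1}{D + \left(-9 + D\right)} = \frac{1}{-9 + 2 D}$)
$z = 169$
$A{\left(-212 \right)} - z = \frac{1}{-9 + 2 \left(-212\right)} - 169 = \frac{1}{-9 - 424} - 169 = \frac{1}{-433} - 169 = - \frac{1}{433} - 169 = - \frac{73178}{433}$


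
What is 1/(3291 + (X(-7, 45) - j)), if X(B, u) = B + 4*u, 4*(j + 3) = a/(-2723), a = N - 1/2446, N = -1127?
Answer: 26641832/92364474901 ≈ 0.00028844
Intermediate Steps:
a = -2756643/2446 (a = -1127 - 1/2446 = -2756643/2446 ≈ -1127.0)
j = -77168853/26641832 (j = -3 + (-2756643/2446/(-2723))/4 = -3 + (-2756643/2446*(-1/2723))/4 = -3 + (¼)*(2756643/6660458) = -3 + 2756643/26641832 = -77168853/26641832 ≈ -2.8965)
1/(3291 + (X(-7, 45) - j)) = 1/(3291 + ((-7 + 4*45) - 1*(-77168853/26641832))) = 1/(3291 + ((-7 + 180) + 77168853/26641832)) = 1/(3291 + (173 + 77168853/26641832)) = 1/(3291 + 4686205789/26641832) = 1/(92364474901/26641832) = 26641832/92364474901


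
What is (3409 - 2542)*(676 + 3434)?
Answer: 3563370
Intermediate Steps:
(3409 - 2542)*(676 + 3434) = 867*4110 = 3563370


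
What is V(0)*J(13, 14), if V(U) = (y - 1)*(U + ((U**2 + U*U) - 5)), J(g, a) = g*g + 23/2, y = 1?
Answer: 0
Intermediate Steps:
J(g, a) = 23/2 + g**2 (J(g, a) = g**2 + 23*(1/2) = g**2 + 23/2 = 23/2 + g**2)
V(U) = 0 (V(U) = (1 - 1)*(U + ((U**2 + U*U) - 5)) = 0*(U + ((U**2 + U**2) - 5)) = 0*(U + (2*U**2 - 5)) = 0*(U + (-5 + 2*U**2)) = 0*(-5 + U + 2*U**2) = 0)
V(0)*J(13, 14) = 0*(23/2 + 13**2) = 0*(23/2 + 169) = 0*(361/2) = 0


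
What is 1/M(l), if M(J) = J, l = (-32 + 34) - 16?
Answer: -1/14 ≈ -0.071429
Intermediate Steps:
l = -14 (l = 2 - 16 = -14)
1/M(l) = 1/(-14) = -1/14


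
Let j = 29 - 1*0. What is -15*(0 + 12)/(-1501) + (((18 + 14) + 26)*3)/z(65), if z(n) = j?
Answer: 9186/1501 ≈ 6.1199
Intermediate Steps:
j = 29 (j = 29 + 0 = 29)
z(n) = 29
-15*(0 + 12)/(-1501) + (((18 + 14) + 26)*3)/z(65) = -15*(0 + 12)/(-1501) + (((18 + 14) + 26)*3)/29 = -15*12*(-1/1501) + ((32 + 26)*3)*(1/29) = -180*(-1/1501) + (58*3)*(1/29) = 180/1501 + 174*(1/29) = 180/1501 + 6 = 9186/1501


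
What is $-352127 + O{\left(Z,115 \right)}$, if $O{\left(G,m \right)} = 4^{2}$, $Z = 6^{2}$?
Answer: $-352111$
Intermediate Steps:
$Z = 36$
$O{\left(G,m \right)} = 16$
$-352127 + O{\left(Z,115 \right)} = -352127 + 16 = -352111$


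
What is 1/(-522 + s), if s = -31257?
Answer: -1/31779 ≈ -3.1467e-5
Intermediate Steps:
1/(-522 + s) = 1/(-522 - 31257) = 1/(-31779) = -1/31779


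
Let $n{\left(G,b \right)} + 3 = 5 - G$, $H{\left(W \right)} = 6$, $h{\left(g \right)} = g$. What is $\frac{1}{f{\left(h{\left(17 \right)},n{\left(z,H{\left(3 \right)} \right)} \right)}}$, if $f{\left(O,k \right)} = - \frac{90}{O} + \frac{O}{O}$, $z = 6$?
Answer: $- \frac{17}{73} \approx -0.23288$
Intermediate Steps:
$n{\left(G,b \right)} = 2 - G$ ($n{\left(G,b \right)} = -3 - \left(-5 + G\right) = 2 - G$)
$f{\left(O,k \right)} = 1 - \frac{90}{O}$ ($f{\left(O,k \right)} = - \frac{90}{O} + 1 = 1 - \frac{90}{O}$)
$\frac{1}{f{\left(h{\left(17 \right)},n{\left(z,H{\left(3 \right)} \right)} \right)}} = \frac{1}{\frac{1}{17} \left(-90 + 17\right)} = \frac{1}{\frac{1}{17} \left(-73\right)} = \frac{1}{- \frac{73}{17}} = - \frac{17}{73}$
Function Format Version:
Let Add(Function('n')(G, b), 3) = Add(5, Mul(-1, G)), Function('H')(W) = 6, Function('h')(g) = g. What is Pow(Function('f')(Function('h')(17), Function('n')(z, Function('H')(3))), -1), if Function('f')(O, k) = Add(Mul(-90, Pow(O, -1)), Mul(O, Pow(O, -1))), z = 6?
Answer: Rational(-17, 73) ≈ -0.23288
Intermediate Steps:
Function('n')(G, b) = Add(2, Mul(-1, G)) (Function('n')(G, b) = Add(-3, Add(5, Mul(-1, G))) = Add(2, Mul(-1, G)))
Function('f')(O, k) = Add(1, Mul(-90, Pow(O, -1))) (Function('f')(O, k) = Add(Mul(-90, Pow(O, -1)), 1) = Add(1, Mul(-90, Pow(O, -1))))
Pow(Function('f')(Function('h')(17), Function('n')(z, Function('H')(3))), -1) = Pow(Mul(Pow(17, -1), Add(-90, 17)), -1) = Pow(Mul(Rational(1, 17), -73), -1) = Pow(Rational(-73, 17), -1) = Rational(-17, 73)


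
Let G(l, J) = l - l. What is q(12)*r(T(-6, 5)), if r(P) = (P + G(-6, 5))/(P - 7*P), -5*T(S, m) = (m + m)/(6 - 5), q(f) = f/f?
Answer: -⅙ ≈ -0.16667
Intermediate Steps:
q(f) = 1
G(l, J) = 0
T(S, m) = -2*m/5 (T(S, m) = -(m + m)/(5*(6 - 5)) = -2*m/(5*1) = -2*m/5)
r(P) = -⅙ (r(P) = (P + 0)/(P - 7*P) = P/((-6*P)) = P*(-1/(6*P)) = -⅙)
q(12)*r(T(-6, 5)) = 1*(-⅙) = -⅙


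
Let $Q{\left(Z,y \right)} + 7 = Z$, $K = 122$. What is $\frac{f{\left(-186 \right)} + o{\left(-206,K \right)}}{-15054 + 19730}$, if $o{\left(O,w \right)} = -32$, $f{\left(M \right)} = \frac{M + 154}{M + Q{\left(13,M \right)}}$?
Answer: $- \frac{358}{52605} \approx -0.0068054$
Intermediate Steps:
$Q{\left(Z,y \right)} = -7 + Z$
$f{\left(M \right)} = \frac{154 + M}{6 + M}$ ($f{\left(M \right)} = \frac{M + 154}{M + \left(-7 + 13\right)} = \frac{154 + M}{M + 6} = \frac{154 + M}{6 + M}$)
$\frac{f{\left(-186 \right)} + o{\left(-206,K \right)}}{-15054 + 19730} = \frac{\frac{154 - 186}{6 - 186} - 32}{-15054 + 19730} = \frac{\frac{1}{-180} \left(-32\right) - 32}{4676} = \left(\left(- \frac{1}{180}\right) \left(-32\right) - 32\right) \frac{1}{4676} = \left(\frac{8}{45} - 32\right) \frac{1}{4676} = \left(- \frac{1432}{45}\right) \frac{1}{4676} = - \frac{358}{52605}$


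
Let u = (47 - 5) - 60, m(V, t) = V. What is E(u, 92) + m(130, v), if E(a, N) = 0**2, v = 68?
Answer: 130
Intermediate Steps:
u = -18 (u = 42 - 60 = -18)
E(a, N) = 0
E(u, 92) + m(130, v) = 0 + 130 = 130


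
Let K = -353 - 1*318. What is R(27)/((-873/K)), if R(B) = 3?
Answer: 671/291 ≈ 2.3058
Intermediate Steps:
K = -671 (K = -353 - 318 = -671)
R(27)/((-873/K)) = 3/((-873/(-671))) = 3/((-873*(-1/671))) = 3/(873/671) = 3*(671/873) = 671/291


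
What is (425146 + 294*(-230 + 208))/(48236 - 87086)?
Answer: -209339/19425 ≈ -10.777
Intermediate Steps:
(425146 + 294*(-230 + 208))/(48236 - 87086) = (425146 + 294*(-22))/(-38850) = (425146 - 6468)*(-1/38850) = 418678*(-1/38850) = -209339/19425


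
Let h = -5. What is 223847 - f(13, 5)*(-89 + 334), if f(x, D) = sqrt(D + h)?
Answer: 223847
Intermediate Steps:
f(x, D) = sqrt(-5 + D) (f(x, D) = sqrt(D - 5) = sqrt(-5 + D))
223847 - f(13, 5)*(-89 + 334) = 223847 - sqrt(-5 + 5)*(-89 + 334) = 223847 - sqrt(0)*245 = 223847 - 0*245 = 223847 - 1*0 = 223847 + 0 = 223847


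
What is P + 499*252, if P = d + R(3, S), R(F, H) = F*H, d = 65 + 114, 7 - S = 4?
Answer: 125936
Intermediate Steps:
S = 3 (S = 7 - 1*4 = 7 - 4 = 3)
d = 179
P = 188 (P = 179 + 3*3 = 179 + 9 = 188)
P + 499*252 = 188 + 499*252 = 188 + 125748 = 125936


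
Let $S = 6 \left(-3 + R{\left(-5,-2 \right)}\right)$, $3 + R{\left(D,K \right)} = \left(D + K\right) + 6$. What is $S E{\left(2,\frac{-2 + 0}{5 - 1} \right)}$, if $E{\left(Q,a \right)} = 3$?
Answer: $-126$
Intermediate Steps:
$R{\left(D,K \right)} = 3 + D + K$ ($R{\left(D,K \right)} = -3 + \left(\left(D + K\right) + 6\right) = -3 + \left(6 + D + K\right) = 3 + D + K$)
$S = -42$ ($S = 6 \left(-3 - 4\right) = 6 \left(-7\right) = -42$)
$S E{\left(2,\frac{-2 + 0}{5 - 1} \right)} = \left(-42\right) 3 = -126$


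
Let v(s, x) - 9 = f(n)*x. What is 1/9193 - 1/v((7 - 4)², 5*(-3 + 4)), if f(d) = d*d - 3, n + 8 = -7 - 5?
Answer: -7199/18330842 ≈ -0.00039273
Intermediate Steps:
n = -20 (n = -8 + (-7 - 5) = -8 - 12 = -20)
f(d) = -3 + d² (f(d) = d² - 3 = -3 + d²)
v(s, x) = 9 + 397*x (v(s, x) = 9 + (-3 + (-20)²)*x = 9 + (-3 + 400)*x = 9 + 397*x)
1/9193 - 1/v((7 - 4)², 5*(-3 + 4)) = 1/9193 - 1/(9 + 397*(5*(-3 + 4))) = 1/9193 - 1/(9 + 397*(5*1)) = 1/9193 - 1/(9 + 397*5) = 1/9193 - 1/(9 + 1985) = 1/9193 - 1/1994 = -7199/18330842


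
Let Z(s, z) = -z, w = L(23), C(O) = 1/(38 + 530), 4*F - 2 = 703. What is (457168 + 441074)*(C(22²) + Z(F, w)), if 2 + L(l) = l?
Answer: -5356666167/284 ≈ -1.8862e+7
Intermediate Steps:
F = 705/4 (F = ½ + (¼)*703 = ½ + 703/4 = 705/4 ≈ 176.25)
L(l) = -2 + l
C(O) = 1/568
w = 21 (w = -2 + 23 = 21)
(457168 + 441074)*(C(22²) + Z(F, w)) = (457168 + 441074)*(1/568 - 1*21) = 898242*(1/568 - 21) = 898242*(-11927/568) = -5356666167/284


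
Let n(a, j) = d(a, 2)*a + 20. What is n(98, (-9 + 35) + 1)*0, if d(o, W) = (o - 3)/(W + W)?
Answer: 0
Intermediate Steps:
d(o, W) = (-3 + o)/(2*W) (d(o, W) = (-3 + o)/((2*W)) = (-3 + o)*(1/(2*W)) = (-3 + o)/(2*W))
n(a, j) = 20 + a*(-¾ + a/4) (n(a, j) = ((½)*(-3 + a)/2)*a + 20 = ((½)*(½)*(-3 + a))*a + 20 = (-¾ + a/4)*a + 20 = a*(-¾ + a/4) + 20 = 20 + a*(-¾ + a/4))
n(98, (-9 + 35) + 1)*0 = (20 + (¼)*98*(-3 + 98))*0 = (20 + (¼)*98*95)*0 = (20 + 4655/2)*0 = (4695/2)*0 = 0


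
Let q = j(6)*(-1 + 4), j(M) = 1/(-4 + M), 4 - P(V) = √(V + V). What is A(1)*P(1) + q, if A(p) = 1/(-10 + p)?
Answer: 19/18 + √2/9 ≈ 1.2127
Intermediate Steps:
P(V) = 4 - √2*√V (P(V) = 4 - √(V + V) = 4 - √(2*V) = 4 - √2*√V)
q = 3/2 (q = (-1 + 4)/(-4 + 6) = 3/2 ≈ 1.5000)
A(1)*P(1) + q = (4 - √2*√1)/(-10 + 1) + 3/2 = (4 - 1*√2*1)/(-9) + 3/2 = -(4 - √2)/9 + 3/2 = (-4/9 + √2/9) + 3/2 = 19/18 + √2/9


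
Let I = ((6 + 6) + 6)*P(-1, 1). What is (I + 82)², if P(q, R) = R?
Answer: 10000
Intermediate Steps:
I = 18 (I = ((6 + 6) + 6)*1 = (12 + 6)*1 = 18*1 = 18)
(I + 82)² = (18 + 82)² = 100² = 10000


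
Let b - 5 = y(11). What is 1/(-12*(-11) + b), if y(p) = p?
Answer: 1/148 ≈ 0.0067568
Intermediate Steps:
b = 16 (b = 5 + 11 = 16)
1/(-12*(-11) + b) = 1/(-12*(-11) + 16) = 1/(132 + 16) = 1/148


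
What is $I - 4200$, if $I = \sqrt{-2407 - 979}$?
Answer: $-4200 + i \sqrt{3386} \approx -4200.0 + 58.189 i$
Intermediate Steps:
$I = i \sqrt{3386}$ ($I = \sqrt{-3386} = i \sqrt{3386} \approx 58.189 i$)
$I - 4200 = i \sqrt{3386} - 4200 = -4200 + i \sqrt{3386}$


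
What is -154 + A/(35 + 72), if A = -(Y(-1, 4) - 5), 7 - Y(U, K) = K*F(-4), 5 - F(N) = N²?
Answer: -16524/107 ≈ -154.43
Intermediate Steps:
F(N) = 5 - N²
Y(U, K) = 7 + 11*K (Y(U, K) = 7 - K*(5 - 1*(-4)²) = 7 - K*(5 - 1*16) = 7 - K*(5 - 16) = 7 - K*(-11) = 7 - (-11)*K = 7 + 11*K)
A = -46 (A = -((7 + 11*4) - 5) = -((7 + 44) - 5) = -(51 - 5) = -1*46 = -46)
-154 + A/(35 + 72) = -154 - 46/(35 + 72) = -154 - 46/107 = -16524/107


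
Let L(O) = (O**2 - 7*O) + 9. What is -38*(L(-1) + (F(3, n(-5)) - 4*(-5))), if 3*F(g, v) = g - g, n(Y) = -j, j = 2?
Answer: -1406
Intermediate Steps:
n(Y) = -2 (n(Y) = -1*2 = -2)
F(g, v) = 0 (F(g, v) = (g - g)/3 = (1/3)*0 = 0)
L(O) = 9 + O**2 - 7*O
-38*(L(-1) + (F(3, n(-5)) - 4*(-5))) = -38*((9 + (-1)**2 - 7*(-1)) + (0 - 4*(-5))) = -38*((9 + 1 + 7) + (0 + 20)) = -38*(17 + 20) = -38*37 = -1406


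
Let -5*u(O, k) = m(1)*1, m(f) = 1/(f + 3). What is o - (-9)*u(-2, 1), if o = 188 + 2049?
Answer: 44731/20 ≈ 2236.6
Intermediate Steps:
m(f) = 1/(3 + f)
u(O, k) = -1/20 (u(O, k) = -1/(5*(3 + 1)) = -1/(5*4) = -1/20)
o = 2237
o - (-9)*u(-2, 1) = 2237 - (-9)*(-1)/20 = 2237 - 1*9/20 = 2237 - 9/20 = 44731/20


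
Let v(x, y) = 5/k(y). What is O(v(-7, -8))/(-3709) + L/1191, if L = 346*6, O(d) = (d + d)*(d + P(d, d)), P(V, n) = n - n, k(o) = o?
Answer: 82122171/47119136 ≈ 1.7429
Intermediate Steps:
P(V, n) = 0
v(x, y) = 5/y
O(d) = 2*d² (O(d) = (d + d)*(d + 0) = (2*d)*d = 2*d²)
L = 2076
O(v(-7, -8))/(-3709) + L/1191 = (2*(5/(-8))²)/(-3709) + 2076/1191 = (2*(5*(-⅛))²)*(-1/3709) + 2076*(1/1191) = (2*(-5/8)²)*(-1/3709) + 692/397 = (2*(25/64))*(-1/3709) + 692/397 = (25/32)*(-1/3709) + 692/397 = -25/118688 + 692/397 = 82122171/47119136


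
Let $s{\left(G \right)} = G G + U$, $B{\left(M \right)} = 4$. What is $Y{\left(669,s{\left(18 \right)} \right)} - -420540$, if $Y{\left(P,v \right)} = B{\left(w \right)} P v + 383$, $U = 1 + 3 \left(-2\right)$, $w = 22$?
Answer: $1274567$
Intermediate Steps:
$U = -5$ ($U = 1 - 6 = -5$)
$s{\left(G \right)} = -5 + G^{2}$ ($s{\left(G \right)} = G G - 5 = G^{2} - 5 = -5 + G^{2}$)
$Y{\left(P,v \right)} = 383 + 4 P v$ ($Y{\left(P,v \right)} = 4 P v + 383 = 383 + 4 P v$)
$Y{\left(669,s{\left(18 \right)} \right)} - -420540 = \left(383 + 4 \cdot 669 \left(-5 + 18^{2}\right)\right) - -420540 = \left(383 + 4 \cdot 669 \left(-5 + 324\right)\right) + 420540 = \left(383 + 4 \cdot 669 \cdot 319\right) + 420540 = \left(383 + 853644\right) + 420540 = 854027 + 420540 = 1274567$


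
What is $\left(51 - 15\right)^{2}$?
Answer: $1296$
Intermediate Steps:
$\left(51 - 15\right)^{2} = 36^{2} = 1296$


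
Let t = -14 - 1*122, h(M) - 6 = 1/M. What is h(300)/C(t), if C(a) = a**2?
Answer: 1801/5548800 ≈ 0.00032457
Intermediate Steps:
h(M) = 6 + 1/M
t = -136 (t = -14 - 122 = -136)
h(300)/C(t) = (6 + 1/300)/((-136)**2) = (6 + 1/300)/18496 = (1801/300)*(1/18496) = 1801/5548800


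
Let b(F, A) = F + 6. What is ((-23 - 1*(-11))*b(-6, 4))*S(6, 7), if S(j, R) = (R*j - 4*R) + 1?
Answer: 0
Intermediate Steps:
S(j, R) = 1 - 4*R + R*j (S(j, R) = (-4*R + R*j) + 1 = 1 - 4*R + R*j)
b(F, A) = 6 + F
((-23 - 1*(-11))*b(-6, 4))*S(6, 7) = ((-23 - 1*(-11))*(6 - 6))*(1 - 4*7 + 7*6) = ((-23 + 11)*0)*(1 - 28 + 42) = -12*0*15 = 0*15 = 0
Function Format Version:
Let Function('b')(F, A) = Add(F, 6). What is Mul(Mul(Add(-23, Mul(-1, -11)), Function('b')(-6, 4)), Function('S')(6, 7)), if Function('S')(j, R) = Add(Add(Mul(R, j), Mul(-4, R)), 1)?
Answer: 0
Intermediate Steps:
Function('S')(j, R) = Add(1, Mul(-4, R), Mul(R, j)) (Function('S')(j, R) = Add(Add(Mul(-4, R), Mul(R, j)), 1) = Add(1, Mul(-4, R), Mul(R, j)))
Function('b')(F, A) = Add(6, F)
Mul(Mul(Add(-23, Mul(-1, -11)), Function('b')(-6, 4)), Function('S')(6, 7)) = Mul(Mul(Add(-23, Mul(-1, -11)), Add(6, -6)), Add(1, Mul(-4, 7), Mul(7, 6))) = Mul(Mul(Add(-23, 11), 0), Add(1, -28, 42)) = Mul(Mul(-12, 0), 15) = Mul(0, 15) = 0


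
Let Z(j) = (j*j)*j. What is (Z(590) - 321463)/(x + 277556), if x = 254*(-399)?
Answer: 205057537/176210 ≈ 1163.7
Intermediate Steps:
Z(j) = j³ (Z(j) = j²*j = j³)
x = -101346
(Z(590) - 321463)/(x + 277556) = (590³ - 321463)/(-101346 + 277556) = (205379000 - 321463)/176210 = 205057537*(1/176210) = 205057537/176210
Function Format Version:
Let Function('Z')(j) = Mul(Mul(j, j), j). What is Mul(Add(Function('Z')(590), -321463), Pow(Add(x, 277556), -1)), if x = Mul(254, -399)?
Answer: Rational(205057537, 176210) ≈ 1163.7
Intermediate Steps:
Function('Z')(j) = Pow(j, 3) (Function('Z')(j) = Mul(Pow(j, 2), j) = Pow(j, 3))
x = -101346
Mul(Add(Function('Z')(590), -321463), Pow(Add(x, 277556), -1)) = Mul(Add(Pow(590, 3), -321463), Pow(Add(-101346, 277556), -1)) = Mul(Add(205379000, -321463), Pow(176210, -1)) = Mul(205057537, Rational(1, 176210)) = Rational(205057537, 176210)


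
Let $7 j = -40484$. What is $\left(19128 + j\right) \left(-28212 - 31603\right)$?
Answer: $-798205540$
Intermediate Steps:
$j = - \frac{40484}{7}$ ($j = \frac{1}{7} \left(-40484\right) = - \frac{40484}{7} \approx -5783.4$)
$\left(19128 + j\right) \left(-28212 - 31603\right) = \left(19128 - \frac{40484}{7}\right) \left(-28212 - 31603\right) = \frac{93412}{7} \left(-59815\right) = -798205540$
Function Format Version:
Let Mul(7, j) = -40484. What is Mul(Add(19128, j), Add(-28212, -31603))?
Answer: -798205540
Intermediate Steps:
j = Rational(-40484, 7) (j = Mul(Rational(1, 7), -40484) = Rational(-40484, 7) ≈ -5783.4)
Mul(Add(19128, j), Add(-28212, -31603)) = Mul(Add(19128, Rational(-40484, 7)), Add(-28212, -31603)) = Mul(Rational(93412, 7), -59815) = -798205540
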